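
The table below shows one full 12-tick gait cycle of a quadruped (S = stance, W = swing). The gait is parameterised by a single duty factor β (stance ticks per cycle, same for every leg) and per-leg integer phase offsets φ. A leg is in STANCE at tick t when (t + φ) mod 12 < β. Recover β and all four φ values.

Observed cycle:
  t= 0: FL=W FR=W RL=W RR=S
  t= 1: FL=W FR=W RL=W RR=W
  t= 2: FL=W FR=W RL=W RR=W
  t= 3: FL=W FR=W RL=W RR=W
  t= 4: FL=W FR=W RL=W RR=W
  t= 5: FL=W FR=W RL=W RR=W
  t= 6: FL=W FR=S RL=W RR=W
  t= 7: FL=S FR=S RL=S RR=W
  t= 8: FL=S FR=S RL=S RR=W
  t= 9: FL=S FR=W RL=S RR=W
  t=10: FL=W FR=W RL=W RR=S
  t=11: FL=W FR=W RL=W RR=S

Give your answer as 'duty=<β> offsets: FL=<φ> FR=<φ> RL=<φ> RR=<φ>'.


duty β = stance ticks per leg = 3
FL: stance ticks = 3; W→S at t=7 → φ=5
FR: stance ticks = 3; W→S at t=6 → φ=6
RL: stance ticks = 3; W→S at t=7 → φ=5
RR: stance ticks = 3; W→S at t=10 → φ=2

duty=3 offsets: FL=5 FR=6 RL=5 RR=2


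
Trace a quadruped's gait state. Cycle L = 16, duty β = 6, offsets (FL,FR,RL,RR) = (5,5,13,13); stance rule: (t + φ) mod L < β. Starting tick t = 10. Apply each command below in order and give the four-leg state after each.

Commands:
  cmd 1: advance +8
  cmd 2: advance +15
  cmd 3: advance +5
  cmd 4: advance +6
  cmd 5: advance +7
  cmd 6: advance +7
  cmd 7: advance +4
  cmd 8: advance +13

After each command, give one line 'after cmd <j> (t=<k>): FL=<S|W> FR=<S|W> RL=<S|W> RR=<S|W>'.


after cmd 1 (t=18): FL=W FR=W RL=W RR=W
after cmd 2 (t=33): FL=W FR=W RL=W RR=W
after cmd 3 (t=38): FL=W FR=W RL=S RR=S
after cmd 4 (t=44): FL=S FR=S RL=W RR=W
after cmd 5 (t=51): FL=W FR=W RL=S RR=S
after cmd 6 (t=58): FL=W FR=W RL=W RR=W
after cmd 7 (t=62): FL=S FR=S RL=W RR=W
after cmd 8 (t=75): FL=S FR=S RL=W RR=W

start t=10: FL=W FR=W RL=W RR=W
cmd 1: advance +8 → t=18, phase=(7,7,15,15) → FL=W FR=W RL=W RR=W
cmd 2: advance +15 → t=33, phase=(6,6,14,14) → FL=W FR=W RL=W RR=W
cmd 3: advance +5 → t=38, phase=(11,11,3,3) → FL=W FR=W RL=S RR=S
cmd 4: advance +6 → t=44, phase=(1,1,9,9) → FL=S FR=S RL=W RR=W
cmd 5: advance +7 → t=51, phase=(8,8,0,0) → FL=W FR=W RL=S RR=S
cmd 6: advance +7 → t=58, phase=(15,15,7,7) → FL=W FR=W RL=W RR=W
cmd 7: advance +4 → t=62, phase=(3,3,11,11) → FL=S FR=S RL=W RR=W
cmd 8: advance +13 → t=75, phase=(0,0,8,8) → FL=S FR=S RL=W RR=W


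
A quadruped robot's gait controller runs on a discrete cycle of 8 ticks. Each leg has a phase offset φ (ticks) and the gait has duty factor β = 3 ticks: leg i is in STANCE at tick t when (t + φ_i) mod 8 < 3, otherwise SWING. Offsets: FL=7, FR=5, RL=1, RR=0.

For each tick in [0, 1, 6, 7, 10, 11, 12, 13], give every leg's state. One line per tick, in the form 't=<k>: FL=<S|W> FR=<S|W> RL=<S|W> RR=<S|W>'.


t=0: FL=W FR=W RL=S RR=S
t=1: FL=S FR=W RL=S RR=S
t=6: FL=W FR=W RL=W RR=W
t=7: FL=W FR=W RL=S RR=W
t=10: FL=S FR=W RL=W RR=S
t=11: FL=S FR=S RL=W RR=W
t=12: FL=W FR=S RL=W RR=W
t=13: FL=W FR=S RL=W RR=W

t=0: phase=(7,5,1,0) vs β=3 → FL=W FR=W RL=S RR=S
t=1: phase=(0,6,2,1) vs β=3 → FL=S FR=W RL=S RR=S
t=6: phase=(5,3,7,6) vs β=3 → FL=W FR=W RL=W RR=W
t=7: phase=(6,4,0,7) vs β=3 → FL=W FR=W RL=S RR=W
t=10: phase=(1,7,3,2) vs β=3 → FL=S FR=W RL=W RR=S
t=11: phase=(2,0,4,3) vs β=3 → FL=S FR=S RL=W RR=W
t=12: phase=(3,1,5,4) vs β=3 → FL=W FR=S RL=W RR=W
t=13: phase=(4,2,6,5) vs β=3 → FL=W FR=S RL=W RR=W


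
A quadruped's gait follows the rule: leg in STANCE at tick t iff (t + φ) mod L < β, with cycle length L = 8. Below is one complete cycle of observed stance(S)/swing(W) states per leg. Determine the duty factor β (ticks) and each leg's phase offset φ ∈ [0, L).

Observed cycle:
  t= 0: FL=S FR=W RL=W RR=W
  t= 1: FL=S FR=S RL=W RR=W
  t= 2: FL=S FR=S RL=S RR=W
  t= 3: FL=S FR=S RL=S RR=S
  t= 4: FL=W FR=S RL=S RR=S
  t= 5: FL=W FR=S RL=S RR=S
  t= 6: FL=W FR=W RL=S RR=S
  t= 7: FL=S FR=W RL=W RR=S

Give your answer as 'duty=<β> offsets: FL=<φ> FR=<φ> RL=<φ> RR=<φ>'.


duty=5 offsets: FL=1 FR=7 RL=6 RR=5

duty β = stance ticks per leg = 5
FL: stance ticks = 5; W→S at t=7 → φ=1
FR: stance ticks = 5; W→S at t=1 → φ=7
RL: stance ticks = 5; W→S at t=2 → φ=6
RR: stance ticks = 5; W→S at t=3 → φ=5


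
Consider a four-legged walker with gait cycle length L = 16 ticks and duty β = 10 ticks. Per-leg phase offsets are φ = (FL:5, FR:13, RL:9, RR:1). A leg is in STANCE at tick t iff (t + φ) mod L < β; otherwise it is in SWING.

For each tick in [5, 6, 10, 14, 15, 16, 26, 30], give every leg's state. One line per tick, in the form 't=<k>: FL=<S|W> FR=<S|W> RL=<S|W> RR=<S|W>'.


t=5: phase=(10,2,14,6) vs β=10 → FL=W FR=S RL=W RR=S
t=6: phase=(11,3,15,7) vs β=10 → FL=W FR=S RL=W RR=S
t=10: phase=(15,7,3,11) vs β=10 → FL=W FR=S RL=S RR=W
t=14: phase=(3,11,7,15) vs β=10 → FL=S FR=W RL=S RR=W
t=15: phase=(4,12,8,0) vs β=10 → FL=S FR=W RL=S RR=S
t=16: phase=(5,13,9,1) vs β=10 → FL=S FR=W RL=S RR=S
t=26: phase=(15,7,3,11) vs β=10 → FL=W FR=S RL=S RR=W
t=30: phase=(3,11,7,15) vs β=10 → FL=S FR=W RL=S RR=W

t=5: FL=W FR=S RL=W RR=S
t=6: FL=W FR=S RL=W RR=S
t=10: FL=W FR=S RL=S RR=W
t=14: FL=S FR=W RL=S RR=W
t=15: FL=S FR=W RL=S RR=S
t=16: FL=S FR=W RL=S RR=S
t=26: FL=W FR=S RL=S RR=W
t=30: FL=S FR=W RL=S RR=W


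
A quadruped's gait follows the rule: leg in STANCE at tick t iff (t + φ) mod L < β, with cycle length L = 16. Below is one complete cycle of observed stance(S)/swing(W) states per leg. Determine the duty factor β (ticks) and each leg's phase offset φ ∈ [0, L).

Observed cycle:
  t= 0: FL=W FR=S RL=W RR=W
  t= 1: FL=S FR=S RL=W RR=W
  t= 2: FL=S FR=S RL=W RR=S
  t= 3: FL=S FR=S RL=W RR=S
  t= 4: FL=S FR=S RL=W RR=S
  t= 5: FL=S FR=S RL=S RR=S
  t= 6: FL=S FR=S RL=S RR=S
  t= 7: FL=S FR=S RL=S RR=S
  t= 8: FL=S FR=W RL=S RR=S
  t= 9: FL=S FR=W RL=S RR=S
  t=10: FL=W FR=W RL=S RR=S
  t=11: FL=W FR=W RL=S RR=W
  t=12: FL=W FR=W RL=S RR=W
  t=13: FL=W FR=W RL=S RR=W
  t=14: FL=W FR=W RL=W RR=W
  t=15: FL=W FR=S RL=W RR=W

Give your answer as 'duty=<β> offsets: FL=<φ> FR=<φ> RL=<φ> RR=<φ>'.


duty β = stance ticks per leg = 9
FL: stance ticks = 9; W→S at t=1 → φ=15
FR: stance ticks = 9; W→S at t=15 → φ=1
RL: stance ticks = 9; W→S at t=5 → φ=11
RR: stance ticks = 9; W→S at t=2 → φ=14

duty=9 offsets: FL=15 FR=1 RL=11 RR=14


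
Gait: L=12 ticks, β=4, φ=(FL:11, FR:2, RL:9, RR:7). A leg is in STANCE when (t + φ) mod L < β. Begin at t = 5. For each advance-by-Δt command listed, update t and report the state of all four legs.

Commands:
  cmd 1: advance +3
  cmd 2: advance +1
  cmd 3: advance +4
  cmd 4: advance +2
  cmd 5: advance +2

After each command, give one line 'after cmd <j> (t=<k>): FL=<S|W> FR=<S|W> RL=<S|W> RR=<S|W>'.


start t=5: FL=W FR=W RL=S RR=S
cmd 1: advance +3 → t=8, phase=(7,10,5,3) → FL=W FR=W RL=W RR=S
cmd 2: advance +1 → t=9, phase=(8,11,6,4) → FL=W FR=W RL=W RR=W
cmd 3: advance +4 → t=13, phase=(0,3,10,8) → FL=S FR=S RL=W RR=W
cmd 4: advance +2 → t=15, phase=(2,5,0,10) → FL=S FR=W RL=S RR=W
cmd 5: advance +2 → t=17, phase=(4,7,2,0) → FL=W FR=W RL=S RR=S

after cmd 1 (t=8): FL=W FR=W RL=W RR=S
after cmd 2 (t=9): FL=W FR=W RL=W RR=W
after cmd 3 (t=13): FL=S FR=S RL=W RR=W
after cmd 4 (t=15): FL=S FR=W RL=S RR=W
after cmd 5 (t=17): FL=W FR=W RL=S RR=S


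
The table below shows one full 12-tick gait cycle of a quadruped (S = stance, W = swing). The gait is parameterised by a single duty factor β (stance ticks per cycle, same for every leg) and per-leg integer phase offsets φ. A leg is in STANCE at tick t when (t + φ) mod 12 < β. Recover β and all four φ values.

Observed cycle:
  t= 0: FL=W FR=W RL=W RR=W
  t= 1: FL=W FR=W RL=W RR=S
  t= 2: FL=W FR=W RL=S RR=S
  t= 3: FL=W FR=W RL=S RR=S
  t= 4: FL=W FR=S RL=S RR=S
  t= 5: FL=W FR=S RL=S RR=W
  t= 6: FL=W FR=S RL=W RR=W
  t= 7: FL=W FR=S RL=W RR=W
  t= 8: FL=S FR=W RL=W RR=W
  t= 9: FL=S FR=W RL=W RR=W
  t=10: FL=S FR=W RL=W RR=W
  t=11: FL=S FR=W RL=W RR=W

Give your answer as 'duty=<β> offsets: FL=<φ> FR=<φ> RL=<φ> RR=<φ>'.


duty β = stance ticks per leg = 4
FL: stance ticks = 4; W→S at t=8 → φ=4
FR: stance ticks = 4; W→S at t=4 → φ=8
RL: stance ticks = 4; W→S at t=2 → φ=10
RR: stance ticks = 4; W→S at t=1 → φ=11

duty=4 offsets: FL=4 FR=8 RL=10 RR=11


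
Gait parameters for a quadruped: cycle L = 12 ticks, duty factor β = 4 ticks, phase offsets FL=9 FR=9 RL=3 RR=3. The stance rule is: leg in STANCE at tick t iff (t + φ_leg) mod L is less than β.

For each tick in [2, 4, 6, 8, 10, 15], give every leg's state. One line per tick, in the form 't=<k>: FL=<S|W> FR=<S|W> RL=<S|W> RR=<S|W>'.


t=2: FL=W FR=W RL=W RR=W
t=4: FL=S FR=S RL=W RR=W
t=6: FL=S FR=S RL=W RR=W
t=8: FL=W FR=W RL=W RR=W
t=10: FL=W FR=W RL=S RR=S
t=15: FL=S FR=S RL=W RR=W

t=2: phase=(11,11,5,5) vs β=4 → FL=W FR=W RL=W RR=W
t=4: phase=(1,1,7,7) vs β=4 → FL=S FR=S RL=W RR=W
t=6: phase=(3,3,9,9) vs β=4 → FL=S FR=S RL=W RR=W
t=8: phase=(5,5,11,11) vs β=4 → FL=W FR=W RL=W RR=W
t=10: phase=(7,7,1,1) vs β=4 → FL=W FR=W RL=S RR=S
t=15: phase=(0,0,6,6) vs β=4 → FL=S FR=S RL=W RR=W


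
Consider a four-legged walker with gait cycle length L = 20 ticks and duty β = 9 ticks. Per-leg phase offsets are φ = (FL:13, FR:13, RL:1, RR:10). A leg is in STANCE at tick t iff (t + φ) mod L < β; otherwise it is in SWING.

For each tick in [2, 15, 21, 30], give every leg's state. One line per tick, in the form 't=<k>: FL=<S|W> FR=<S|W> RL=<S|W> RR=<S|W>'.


t=2: phase=(15,15,3,12) vs β=9 → FL=W FR=W RL=S RR=W
t=15: phase=(8,8,16,5) vs β=9 → FL=S FR=S RL=W RR=S
t=21: phase=(14,14,2,11) vs β=9 → FL=W FR=W RL=S RR=W
t=30: phase=(3,3,11,0) vs β=9 → FL=S FR=S RL=W RR=S

t=2: FL=W FR=W RL=S RR=W
t=15: FL=S FR=S RL=W RR=S
t=21: FL=W FR=W RL=S RR=W
t=30: FL=S FR=S RL=W RR=S


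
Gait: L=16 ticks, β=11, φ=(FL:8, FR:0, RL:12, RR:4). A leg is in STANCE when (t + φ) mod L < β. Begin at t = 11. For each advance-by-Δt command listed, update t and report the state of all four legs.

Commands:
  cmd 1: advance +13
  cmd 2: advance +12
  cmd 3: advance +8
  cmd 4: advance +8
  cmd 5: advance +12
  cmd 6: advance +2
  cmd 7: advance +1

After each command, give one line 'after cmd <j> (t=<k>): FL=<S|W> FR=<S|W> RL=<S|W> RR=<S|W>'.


start t=11: FL=S FR=W RL=S RR=W
cmd 1: advance +13 → t=24, phase=(0,8,4,12) → FL=S FR=S RL=S RR=W
cmd 2: advance +12 → t=36, phase=(12,4,0,8) → FL=W FR=S RL=S RR=S
cmd 3: advance +8 → t=44, phase=(4,12,8,0) → FL=S FR=W RL=S RR=S
cmd 4: advance +8 → t=52, phase=(12,4,0,8) → FL=W FR=S RL=S RR=S
cmd 5: advance +12 → t=64, phase=(8,0,12,4) → FL=S FR=S RL=W RR=S
cmd 6: advance +2 → t=66, phase=(10,2,14,6) → FL=S FR=S RL=W RR=S
cmd 7: advance +1 → t=67, phase=(11,3,15,7) → FL=W FR=S RL=W RR=S

after cmd 1 (t=24): FL=S FR=S RL=S RR=W
after cmd 2 (t=36): FL=W FR=S RL=S RR=S
after cmd 3 (t=44): FL=S FR=W RL=S RR=S
after cmd 4 (t=52): FL=W FR=S RL=S RR=S
after cmd 5 (t=64): FL=S FR=S RL=W RR=S
after cmd 6 (t=66): FL=S FR=S RL=W RR=S
after cmd 7 (t=67): FL=W FR=S RL=W RR=S


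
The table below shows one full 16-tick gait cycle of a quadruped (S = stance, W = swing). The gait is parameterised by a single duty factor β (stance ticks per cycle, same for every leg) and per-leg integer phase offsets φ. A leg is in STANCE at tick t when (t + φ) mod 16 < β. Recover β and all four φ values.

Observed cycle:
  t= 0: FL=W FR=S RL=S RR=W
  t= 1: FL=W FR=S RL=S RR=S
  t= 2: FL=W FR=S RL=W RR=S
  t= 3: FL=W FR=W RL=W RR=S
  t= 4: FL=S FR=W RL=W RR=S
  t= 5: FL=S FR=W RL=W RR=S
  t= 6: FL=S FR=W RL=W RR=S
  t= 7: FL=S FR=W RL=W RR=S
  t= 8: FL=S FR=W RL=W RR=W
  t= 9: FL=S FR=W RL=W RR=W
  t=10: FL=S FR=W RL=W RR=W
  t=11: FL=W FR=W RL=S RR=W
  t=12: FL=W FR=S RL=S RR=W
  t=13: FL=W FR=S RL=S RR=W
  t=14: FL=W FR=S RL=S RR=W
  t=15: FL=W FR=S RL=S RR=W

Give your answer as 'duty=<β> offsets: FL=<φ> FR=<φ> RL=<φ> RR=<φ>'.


duty β = stance ticks per leg = 7
FL: stance ticks = 7; W→S at t=4 → φ=12
FR: stance ticks = 7; W→S at t=12 → φ=4
RL: stance ticks = 7; W→S at t=11 → φ=5
RR: stance ticks = 7; W→S at t=1 → φ=15

duty=7 offsets: FL=12 FR=4 RL=5 RR=15


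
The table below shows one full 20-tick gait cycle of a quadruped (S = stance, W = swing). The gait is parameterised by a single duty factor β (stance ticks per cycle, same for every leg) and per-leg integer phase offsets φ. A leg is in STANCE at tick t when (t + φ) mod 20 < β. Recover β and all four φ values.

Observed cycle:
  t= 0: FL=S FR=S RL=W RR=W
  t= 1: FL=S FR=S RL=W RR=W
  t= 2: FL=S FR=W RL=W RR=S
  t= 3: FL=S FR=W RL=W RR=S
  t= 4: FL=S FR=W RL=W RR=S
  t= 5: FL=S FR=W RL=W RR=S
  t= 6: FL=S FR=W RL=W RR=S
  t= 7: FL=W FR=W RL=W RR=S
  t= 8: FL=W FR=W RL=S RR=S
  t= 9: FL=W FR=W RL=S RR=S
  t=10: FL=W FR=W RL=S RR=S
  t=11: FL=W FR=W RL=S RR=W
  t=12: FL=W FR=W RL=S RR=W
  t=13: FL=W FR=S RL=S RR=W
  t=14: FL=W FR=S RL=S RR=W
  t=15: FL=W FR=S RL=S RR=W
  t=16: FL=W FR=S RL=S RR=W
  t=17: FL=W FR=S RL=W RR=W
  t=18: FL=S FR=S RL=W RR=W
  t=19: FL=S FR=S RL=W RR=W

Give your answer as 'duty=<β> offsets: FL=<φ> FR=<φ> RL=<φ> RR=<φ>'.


duty=9 offsets: FL=2 FR=7 RL=12 RR=18

duty β = stance ticks per leg = 9
FL: stance ticks = 9; W→S at t=18 → φ=2
FR: stance ticks = 9; W→S at t=13 → φ=7
RL: stance ticks = 9; W→S at t=8 → φ=12
RR: stance ticks = 9; W→S at t=2 → φ=18


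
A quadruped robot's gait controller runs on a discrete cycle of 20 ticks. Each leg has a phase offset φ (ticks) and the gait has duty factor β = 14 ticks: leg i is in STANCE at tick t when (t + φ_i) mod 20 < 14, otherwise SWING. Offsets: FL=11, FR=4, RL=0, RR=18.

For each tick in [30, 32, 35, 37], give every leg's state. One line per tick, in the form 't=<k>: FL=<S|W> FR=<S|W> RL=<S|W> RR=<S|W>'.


t=30: FL=S FR=W RL=S RR=S
t=32: FL=S FR=W RL=S RR=S
t=35: FL=S FR=W RL=W RR=S
t=37: FL=S FR=S RL=W RR=W

t=30: phase=(1,14,10,8) vs β=14 → FL=S FR=W RL=S RR=S
t=32: phase=(3,16,12,10) vs β=14 → FL=S FR=W RL=S RR=S
t=35: phase=(6,19,15,13) vs β=14 → FL=S FR=W RL=W RR=S
t=37: phase=(8,1,17,15) vs β=14 → FL=S FR=S RL=W RR=W


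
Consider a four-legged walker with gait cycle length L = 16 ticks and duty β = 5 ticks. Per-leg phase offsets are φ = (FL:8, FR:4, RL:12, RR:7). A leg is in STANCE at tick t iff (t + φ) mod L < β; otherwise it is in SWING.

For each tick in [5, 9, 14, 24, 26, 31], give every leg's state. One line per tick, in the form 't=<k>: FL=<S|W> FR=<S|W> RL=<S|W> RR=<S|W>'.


t=5: FL=W FR=W RL=S RR=W
t=9: FL=S FR=W RL=W RR=S
t=14: FL=W FR=S RL=W RR=W
t=24: FL=S FR=W RL=S RR=W
t=26: FL=S FR=W RL=W RR=S
t=31: FL=W FR=S RL=W RR=W

t=5: phase=(13,9,1,12) vs β=5 → FL=W FR=W RL=S RR=W
t=9: phase=(1,13,5,0) vs β=5 → FL=S FR=W RL=W RR=S
t=14: phase=(6,2,10,5) vs β=5 → FL=W FR=S RL=W RR=W
t=24: phase=(0,12,4,15) vs β=5 → FL=S FR=W RL=S RR=W
t=26: phase=(2,14,6,1) vs β=5 → FL=S FR=W RL=W RR=S
t=31: phase=(7,3,11,6) vs β=5 → FL=W FR=S RL=W RR=W


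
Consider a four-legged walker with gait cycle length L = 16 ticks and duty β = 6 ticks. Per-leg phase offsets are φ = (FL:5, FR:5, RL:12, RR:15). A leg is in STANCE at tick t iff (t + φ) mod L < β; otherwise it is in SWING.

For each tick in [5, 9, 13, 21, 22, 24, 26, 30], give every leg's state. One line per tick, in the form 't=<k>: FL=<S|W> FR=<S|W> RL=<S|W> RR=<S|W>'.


t=5: FL=W FR=W RL=S RR=S
t=9: FL=W FR=W RL=S RR=W
t=13: FL=S FR=S RL=W RR=W
t=21: FL=W FR=W RL=S RR=S
t=22: FL=W FR=W RL=S RR=S
t=24: FL=W FR=W RL=S RR=W
t=26: FL=W FR=W RL=W RR=W
t=30: FL=S FR=S RL=W RR=W

t=5: phase=(10,10,1,4) vs β=6 → FL=W FR=W RL=S RR=S
t=9: phase=(14,14,5,8) vs β=6 → FL=W FR=W RL=S RR=W
t=13: phase=(2,2,9,12) vs β=6 → FL=S FR=S RL=W RR=W
t=21: phase=(10,10,1,4) vs β=6 → FL=W FR=W RL=S RR=S
t=22: phase=(11,11,2,5) vs β=6 → FL=W FR=W RL=S RR=S
t=24: phase=(13,13,4,7) vs β=6 → FL=W FR=W RL=S RR=W
t=26: phase=(15,15,6,9) vs β=6 → FL=W FR=W RL=W RR=W
t=30: phase=(3,3,10,13) vs β=6 → FL=S FR=S RL=W RR=W


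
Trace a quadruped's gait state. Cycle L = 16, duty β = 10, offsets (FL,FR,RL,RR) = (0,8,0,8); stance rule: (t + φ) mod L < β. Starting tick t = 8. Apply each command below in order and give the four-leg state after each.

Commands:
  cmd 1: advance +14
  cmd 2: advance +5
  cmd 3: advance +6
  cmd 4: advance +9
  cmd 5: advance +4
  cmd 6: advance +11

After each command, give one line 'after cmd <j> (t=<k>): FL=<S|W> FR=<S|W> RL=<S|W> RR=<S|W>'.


start t=8: FL=S FR=S RL=S RR=S
cmd 1: advance +14 → t=22, phase=(6,14,6,14) → FL=S FR=W RL=S RR=W
cmd 2: advance +5 → t=27, phase=(11,3,11,3) → FL=W FR=S RL=W RR=S
cmd 3: advance +6 → t=33, phase=(1,9,1,9) → FL=S FR=S RL=S RR=S
cmd 4: advance +9 → t=42, phase=(10,2,10,2) → FL=W FR=S RL=W RR=S
cmd 5: advance +4 → t=46, phase=(14,6,14,6) → FL=W FR=S RL=W RR=S
cmd 6: advance +11 → t=57, phase=(9,1,9,1) → FL=S FR=S RL=S RR=S

after cmd 1 (t=22): FL=S FR=W RL=S RR=W
after cmd 2 (t=27): FL=W FR=S RL=W RR=S
after cmd 3 (t=33): FL=S FR=S RL=S RR=S
after cmd 4 (t=42): FL=W FR=S RL=W RR=S
after cmd 5 (t=46): FL=W FR=S RL=W RR=S
after cmd 6 (t=57): FL=S FR=S RL=S RR=S


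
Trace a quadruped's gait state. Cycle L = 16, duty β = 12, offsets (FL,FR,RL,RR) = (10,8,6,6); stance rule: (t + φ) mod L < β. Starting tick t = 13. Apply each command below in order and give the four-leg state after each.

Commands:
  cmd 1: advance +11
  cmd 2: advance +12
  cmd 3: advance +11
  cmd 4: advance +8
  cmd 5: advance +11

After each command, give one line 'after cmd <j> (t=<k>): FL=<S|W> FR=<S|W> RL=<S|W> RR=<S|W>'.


after cmd 1 (t=24): FL=S FR=S RL=W RR=W
after cmd 2 (t=36): FL=W FR=W RL=S RR=S
after cmd 3 (t=47): FL=S FR=S RL=S RR=S
after cmd 4 (t=55): FL=S FR=W RL=W RR=W
after cmd 5 (t=66): FL=W FR=S RL=S RR=S

start t=13: FL=S FR=S RL=S RR=S
cmd 1: advance +11 → t=24, phase=(2,0,14,14) → FL=S FR=S RL=W RR=W
cmd 2: advance +12 → t=36, phase=(14,12,10,10) → FL=W FR=W RL=S RR=S
cmd 3: advance +11 → t=47, phase=(9,7,5,5) → FL=S FR=S RL=S RR=S
cmd 4: advance +8 → t=55, phase=(1,15,13,13) → FL=S FR=W RL=W RR=W
cmd 5: advance +11 → t=66, phase=(12,10,8,8) → FL=W FR=S RL=S RR=S


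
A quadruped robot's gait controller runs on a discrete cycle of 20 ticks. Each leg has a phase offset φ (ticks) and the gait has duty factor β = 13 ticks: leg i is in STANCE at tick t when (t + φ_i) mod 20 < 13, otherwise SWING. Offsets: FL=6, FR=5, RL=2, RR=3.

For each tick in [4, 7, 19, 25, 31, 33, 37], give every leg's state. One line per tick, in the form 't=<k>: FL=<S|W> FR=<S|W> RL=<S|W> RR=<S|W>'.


t=4: FL=S FR=S RL=S RR=S
t=7: FL=W FR=S RL=S RR=S
t=19: FL=S FR=S RL=S RR=S
t=25: FL=S FR=S RL=S RR=S
t=31: FL=W FR=W RL=W RR=W
t=33: FL=W FR=W RL=W RR=W
t=37: FL=S FR=S RL=W RR=S

t=4: phase=(10,9,6,7) vs β=13 → FL=S FR=S RL=S RR=S
t=7: phase=(13,12,9,10) vs β=13 → FL=W FR=S RL=S RR=S
t=19: phase=(5,4,1,2) vs β=13 → FL=S FR=S RL=S RR=S
t=25: phase=(11,10,7,8) vs β=13 → FL=S FR=S RL=S RR=S
t=31: phase=(17,16,13,14) vs β=13 → FL=W FR=W RL=W RR=W
t=33: phase=(19,18,15,16) vs β=13 → FL=W FR=W RL=W RR=W
t=37: phase=(3,2,19,0) vs β=13 → FL=S FR=S RL=W RR=S


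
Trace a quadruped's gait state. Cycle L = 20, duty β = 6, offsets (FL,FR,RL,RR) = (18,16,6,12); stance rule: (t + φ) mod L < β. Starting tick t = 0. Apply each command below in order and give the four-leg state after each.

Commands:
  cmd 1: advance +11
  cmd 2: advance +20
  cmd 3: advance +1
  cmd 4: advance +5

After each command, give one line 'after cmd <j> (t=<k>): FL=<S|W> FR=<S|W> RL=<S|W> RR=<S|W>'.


start t=0: FL=W FR=W RL=W RR=W
cmd 1: advance +11 → t=11, phase=(9,7,17,3) → FL=W FR=W RL=W RR=S
cmd 2: advance +20 → t=31, phase=(9,7,17,3) → FL=W FR=W RL=W RR=S
cmd 3: advance +1 → t=32, phase=(10,8,18,4) → FL=W FR=W RL=W RR=S
cmd 4: advance +5 → t=37, phase=(15,13,3,9) → FL=W FR=W RL=S RR=W

after cmd 1 (t=11): FL=W FR=W RL=W RR=S
after cmd 2 (t=31): FL=W FR=W RL=W RR=S
after cmd 3 (t=32): FL=W FR=W RL=W RR=S
after cmd 4 (t=37): FL=W FR=W RL=S RR=W


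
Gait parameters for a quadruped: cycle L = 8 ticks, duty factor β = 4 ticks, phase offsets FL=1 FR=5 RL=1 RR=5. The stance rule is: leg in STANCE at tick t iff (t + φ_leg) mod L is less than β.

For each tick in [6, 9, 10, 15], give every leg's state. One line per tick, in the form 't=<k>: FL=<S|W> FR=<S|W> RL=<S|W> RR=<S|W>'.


t=6: FL=W FR=S RL=W RR=S
t=9: FL=S FR=W RL=S RR=W
t=10: FL=S FR=W RL=S RR=W
t=15: FL=S FR=W RL=S RR=W

t=6: phase=(7,3,7,3) vs β=4 → FL=W FR=S RL=W RR=S
t=9: phase=(2,6,2,6) vs β=4 → FL=S FR=W RL=S RR=W
t=10: phase=(3,7,3,7) vs β=4 → FL=S FR=W RL=S RR=W
t=15: phase=(0,4,0,4) vs β=4 → FL=S FR=W RL=S RR=W


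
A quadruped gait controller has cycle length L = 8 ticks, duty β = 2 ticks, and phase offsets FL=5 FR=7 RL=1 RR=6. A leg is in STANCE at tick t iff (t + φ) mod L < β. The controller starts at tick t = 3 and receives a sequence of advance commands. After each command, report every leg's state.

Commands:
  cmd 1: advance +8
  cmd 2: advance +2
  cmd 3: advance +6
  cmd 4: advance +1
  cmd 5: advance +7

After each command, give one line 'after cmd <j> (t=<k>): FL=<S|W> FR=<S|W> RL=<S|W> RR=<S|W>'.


after cmd 1 (t=11): FL=S FR=W RL=W RR=S
after cmd 2 (t=13): FL=W FR=W RL=W RR=W
after cmd 3 (t=19): FL=S FR=W RL=W RR=S
after cmd 4 (t=20): FL=S FR=W RL=W RR=W
after cmd 5 (t=27): FL=S FR=W RL=W RR=S

start t=3: FL=S FR=W RL=W RR=S
cmd 1: advance +8 → t=11, phase=(0,2,4,1) → FL=S FR=W RL=W RR=S
cmd 2: advance +2 → t=13, phase=(2,4,6,3) → FL=W FR=W RL=W RR=W
cmd 3: advance +6 → t=19, phase=(0,2,4,1) → FL=S FR=W RL=W RR=S
cmd 4: advance +1 → t=20, phase=(1,3,5,2) → FL=S FR=W RL=W RR=W
cmd 5: advance +7 → t=27, phase=(0,2,4,1) → FL=S FR=W RL=W RR=S


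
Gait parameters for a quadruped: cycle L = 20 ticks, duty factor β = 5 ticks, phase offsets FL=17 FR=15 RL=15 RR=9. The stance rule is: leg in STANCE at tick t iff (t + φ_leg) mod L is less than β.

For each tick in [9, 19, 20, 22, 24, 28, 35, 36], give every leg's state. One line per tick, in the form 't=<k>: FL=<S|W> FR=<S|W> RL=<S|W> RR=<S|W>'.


t=9: phase=(6,4,4,18) vs β=5 → FL=W FR=S RL=S RR=W
t=19: phase=(16,14,14,8) vs β=5 → FL=W FR=W RL=W RR=W
t=20: phase=(17,15,15,9) vs β=5 → FL=W FR=W RL=W RR=W
t=22: phase=(19,17,17,11) vs β=5 → FL=W FR=W RL=W RR=W
t=24: phase=(1,19,19,13) vs β=5 → FL=S FR=W RL=W RR=W
t=28: phase=(5,3,3,17) vs β=5 → FL=W FR=S RL=S RR=W
t=35: phase=(12,10,10,4) vs β=5 → FL=W FR=W RL=W RR=S
t=36: phase=(13,11,11,5) vs β=5 → FL=W FR=W RL=W RR=W

t=9: FL=W FR=S RL=S RR=W
t=19: FL=W FR=W RL=W RR=W
t=20: FL=W FR=W RL=W RR=W
t=22: FL=W FR=W RL=W RR=W
t=24: FL=S FR=W RL=W RR=W
t=28: FL=W FR=S RL=S RR=W
t=35: FL=W FR=W RL=W RR=S
t=36: FL=W FR=W RL=W RR=W


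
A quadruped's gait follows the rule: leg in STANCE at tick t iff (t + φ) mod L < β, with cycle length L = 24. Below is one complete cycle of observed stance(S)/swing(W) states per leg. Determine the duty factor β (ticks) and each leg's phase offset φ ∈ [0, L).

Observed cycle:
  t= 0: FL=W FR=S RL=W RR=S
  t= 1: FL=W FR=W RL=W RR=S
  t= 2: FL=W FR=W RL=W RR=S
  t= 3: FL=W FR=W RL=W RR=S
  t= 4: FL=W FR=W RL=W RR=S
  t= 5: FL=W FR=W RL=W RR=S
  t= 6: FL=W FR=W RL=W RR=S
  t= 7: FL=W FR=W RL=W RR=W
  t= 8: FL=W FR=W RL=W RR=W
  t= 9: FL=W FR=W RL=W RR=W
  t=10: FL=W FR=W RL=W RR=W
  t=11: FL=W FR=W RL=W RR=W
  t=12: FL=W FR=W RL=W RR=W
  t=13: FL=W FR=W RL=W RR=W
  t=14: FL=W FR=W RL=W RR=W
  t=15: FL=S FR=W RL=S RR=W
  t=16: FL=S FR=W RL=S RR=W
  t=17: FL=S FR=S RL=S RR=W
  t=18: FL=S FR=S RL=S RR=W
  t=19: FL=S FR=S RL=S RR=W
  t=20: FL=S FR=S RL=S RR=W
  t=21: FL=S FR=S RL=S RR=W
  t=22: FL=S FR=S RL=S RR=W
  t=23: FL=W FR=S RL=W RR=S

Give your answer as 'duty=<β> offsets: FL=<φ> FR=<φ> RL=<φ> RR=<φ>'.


duty β = stance ticks per leg = 8
FL: stance ticks = 8; W→S at t=15 → φ=9
FR: stance ticks = 8; W→S at t=17 → φ=7
RL: stance ticks = 8; W→S at t=15 → φ=9
RR: stance ticks = 8; W→S at t=23 → φ=1

duty=8 offsets: FL=9 FR=7 RL=9 RR=1


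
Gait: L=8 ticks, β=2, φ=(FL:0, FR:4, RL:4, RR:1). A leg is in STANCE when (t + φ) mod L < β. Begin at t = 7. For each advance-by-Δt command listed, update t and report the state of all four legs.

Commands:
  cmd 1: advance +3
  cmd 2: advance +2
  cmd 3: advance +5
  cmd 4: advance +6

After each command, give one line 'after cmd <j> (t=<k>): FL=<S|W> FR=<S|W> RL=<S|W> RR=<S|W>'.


start t=7: FL=W FR=W RL=W RR=S
cmd 1: advance +3 → t=10, phase=(2,6,6,3) → FL=W FR=W RL=W RR=W
cmd 2: advance +2 → t=12, phase=(4,0,0,5) → FL=W FR=S RL=S RR=W
cmd 3: advance +5 → t=17, phase=(1,5,5,2) → FL=S FR=W RL=W RR=W
cmd 4: advance +6 → t=23, phase=(7,3,3,0) → FL=W FR=W RL=W RR=S

after cmd 1 (t=10): FL=W FR=W RL=W RR=W
after cmd 2 (t=12): FL=W FR=S RL=S RR=W
after cmd 3 (t=17): FL=S FR=W RL=W RR=W
after cmd 4 (t=23): FL=W FR=W RL=W RR=S


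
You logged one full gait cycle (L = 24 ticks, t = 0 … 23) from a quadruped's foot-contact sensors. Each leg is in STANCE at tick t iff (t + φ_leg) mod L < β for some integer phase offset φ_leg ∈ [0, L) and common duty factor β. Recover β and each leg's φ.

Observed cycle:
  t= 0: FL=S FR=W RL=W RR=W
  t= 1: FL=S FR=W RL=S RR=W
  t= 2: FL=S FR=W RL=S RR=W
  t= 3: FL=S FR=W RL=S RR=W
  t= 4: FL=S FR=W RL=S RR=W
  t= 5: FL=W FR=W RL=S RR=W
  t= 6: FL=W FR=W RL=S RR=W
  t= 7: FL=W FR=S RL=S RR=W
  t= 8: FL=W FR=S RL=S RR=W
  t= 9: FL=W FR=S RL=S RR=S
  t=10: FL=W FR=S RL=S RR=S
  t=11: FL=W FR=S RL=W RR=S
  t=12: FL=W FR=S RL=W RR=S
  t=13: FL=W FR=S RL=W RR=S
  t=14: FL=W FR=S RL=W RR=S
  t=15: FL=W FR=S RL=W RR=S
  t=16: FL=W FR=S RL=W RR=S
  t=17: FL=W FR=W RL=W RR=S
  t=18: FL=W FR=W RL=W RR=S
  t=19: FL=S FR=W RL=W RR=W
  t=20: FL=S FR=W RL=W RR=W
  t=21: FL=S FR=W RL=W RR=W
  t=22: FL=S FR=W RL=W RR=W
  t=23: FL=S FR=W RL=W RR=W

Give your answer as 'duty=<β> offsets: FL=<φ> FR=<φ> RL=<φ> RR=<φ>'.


duty β = stance ticks per leg = 10
FL: stance ticks = 10; W→S at t=19 → φ=5
FR: stance ticks = 10; W→S at t=7 → φ=17
RL: stance ticks = 10; W→S at t=1 → φ=23
RR: stance ticks = 10; W→S at t=9 → φ=15

duty=10 offsets: FL=5 FR=17 RL=23 RR=15


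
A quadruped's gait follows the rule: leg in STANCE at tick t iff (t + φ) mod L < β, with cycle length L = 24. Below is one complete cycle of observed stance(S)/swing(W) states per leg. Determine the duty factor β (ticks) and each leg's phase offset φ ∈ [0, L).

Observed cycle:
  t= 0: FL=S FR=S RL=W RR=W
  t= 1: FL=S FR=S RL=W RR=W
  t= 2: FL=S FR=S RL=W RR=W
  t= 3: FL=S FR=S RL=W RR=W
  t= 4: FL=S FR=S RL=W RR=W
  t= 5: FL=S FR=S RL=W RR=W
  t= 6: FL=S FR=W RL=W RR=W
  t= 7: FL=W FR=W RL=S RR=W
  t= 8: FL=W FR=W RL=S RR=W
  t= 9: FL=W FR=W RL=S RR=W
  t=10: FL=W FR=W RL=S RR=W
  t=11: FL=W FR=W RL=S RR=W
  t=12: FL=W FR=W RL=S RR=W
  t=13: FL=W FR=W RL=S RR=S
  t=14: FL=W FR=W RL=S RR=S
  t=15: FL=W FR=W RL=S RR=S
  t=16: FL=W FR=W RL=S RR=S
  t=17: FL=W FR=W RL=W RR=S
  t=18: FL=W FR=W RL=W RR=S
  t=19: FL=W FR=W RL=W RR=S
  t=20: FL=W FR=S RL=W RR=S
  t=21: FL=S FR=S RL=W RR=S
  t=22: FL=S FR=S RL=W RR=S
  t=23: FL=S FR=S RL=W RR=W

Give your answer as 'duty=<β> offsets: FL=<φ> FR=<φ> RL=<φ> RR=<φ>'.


duty=10 offsets: FL=3 FR=4 RL=17 RR=11

duty β = stance ticks per leg = 10
FL: stance ticks = 10; W→S at t=21 → φ=3
FR: stance ticks = 10; W→S at t=20 → φ=4
RL: stance ticks = 10; W→S at t=7 → φ=17
RR: stance ticks = 10; W→S at t=13 → φ=11


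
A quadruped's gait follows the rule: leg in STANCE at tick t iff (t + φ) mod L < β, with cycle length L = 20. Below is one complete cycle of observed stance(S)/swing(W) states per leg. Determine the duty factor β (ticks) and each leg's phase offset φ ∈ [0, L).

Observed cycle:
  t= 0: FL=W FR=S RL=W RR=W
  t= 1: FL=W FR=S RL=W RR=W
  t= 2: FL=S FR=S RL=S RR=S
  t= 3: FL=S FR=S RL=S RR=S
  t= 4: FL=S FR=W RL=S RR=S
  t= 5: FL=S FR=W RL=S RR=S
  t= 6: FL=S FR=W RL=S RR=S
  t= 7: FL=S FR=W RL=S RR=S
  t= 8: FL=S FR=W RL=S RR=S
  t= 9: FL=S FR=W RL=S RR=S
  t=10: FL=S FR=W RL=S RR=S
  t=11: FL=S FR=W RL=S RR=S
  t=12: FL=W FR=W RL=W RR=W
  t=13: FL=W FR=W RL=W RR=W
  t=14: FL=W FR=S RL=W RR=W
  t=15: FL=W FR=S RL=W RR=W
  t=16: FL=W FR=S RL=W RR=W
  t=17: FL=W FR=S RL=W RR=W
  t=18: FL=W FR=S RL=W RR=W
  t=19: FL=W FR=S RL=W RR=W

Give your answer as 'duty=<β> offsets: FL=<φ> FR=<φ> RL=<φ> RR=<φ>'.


duty=10 offsets: FL=18 FR=6 RL=18 RR=18

duty β = stance ticks per leg = 10
FL: stance ticks = 10; W→S at t=2 → φ=18
FR: stance ticks = 10; W→S at t=14 → φ=6
RL: stance ticks = 10; W→S at t=2 → φ=18
RR: stance ticks = 10; W→S at t=2 → φ=18


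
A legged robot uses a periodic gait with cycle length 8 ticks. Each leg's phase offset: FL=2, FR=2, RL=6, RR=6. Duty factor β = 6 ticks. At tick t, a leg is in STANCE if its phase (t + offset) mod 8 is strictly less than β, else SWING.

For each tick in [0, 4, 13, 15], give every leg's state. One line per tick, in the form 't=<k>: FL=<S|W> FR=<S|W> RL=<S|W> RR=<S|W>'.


t=0: FL=S FR=S RL=W RR=W
t=4: FL=W FR=W RL=S RR=S
t=13: FL=W FR=W RL=S RR=S
t=15: FL=S FR=S RL=S RR=S

t=0: phase=(2,2,6,6) vs β=6 → FL=S FR=S RL=W RR=W
t=4: phase=(6,6,2,2) vs β=6 → FL=W FR=W RL=S RR=S
t=13: phase=(7,7,3,3) vs β=6 → FL=W FR=W RL=S RR=S
t=15: phase=(1,1,5,5) vs β=6 → FL=S FR=S RL=S RR=S


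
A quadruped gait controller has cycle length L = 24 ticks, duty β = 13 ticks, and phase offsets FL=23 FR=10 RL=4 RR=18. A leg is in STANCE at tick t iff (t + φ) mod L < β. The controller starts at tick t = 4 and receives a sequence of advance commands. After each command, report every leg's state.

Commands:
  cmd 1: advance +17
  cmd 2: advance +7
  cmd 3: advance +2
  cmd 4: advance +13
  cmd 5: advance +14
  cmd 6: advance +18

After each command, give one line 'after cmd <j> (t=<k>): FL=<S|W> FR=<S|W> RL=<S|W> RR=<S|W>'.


after cmd 1 (t=21): FL=W FR=S RL=S RR=W
after cmd 2 (t=28): FL=S FR=W RL=S RR=W
after cmd 3 (t=30): FL=S FR=W RL=S RR=S
after cmd 4 (t=43): FL=W FR=S RL=W RR=W
after cmd 5 (t=57): FL=S FR=W RL=W RR=S
after cmd 6 (t=75): FL=S FR=W RL=S RR=W

start t=4: FL=S FR=W RL=S RR=W
cmd 1: advance +17 → t=21, phase=(20,7,1,15) → FL=W FR=S RL=S RR=W
cmd 2: advance +7 → t=28, phase=(3,14,8,22) → FL=S FR=W RL=S RR=W
cmd 3: advance +2 → t=30, phase=(5,16,10,0) → FL=S FR=W RL=S RR=S
cmd 4: advance +13 → t=43, phase=(18,5,23,13) → FL=W FR=S RL=W RR=W
cmd 5: advance +14 → t=57, phase=(8,19,13,3) → FL=S FR=W RL=W RR=S
cmd 6: advance +18 → t=75, phase=(2,13,7,21) → FL=S FR=W RL=S RR=W


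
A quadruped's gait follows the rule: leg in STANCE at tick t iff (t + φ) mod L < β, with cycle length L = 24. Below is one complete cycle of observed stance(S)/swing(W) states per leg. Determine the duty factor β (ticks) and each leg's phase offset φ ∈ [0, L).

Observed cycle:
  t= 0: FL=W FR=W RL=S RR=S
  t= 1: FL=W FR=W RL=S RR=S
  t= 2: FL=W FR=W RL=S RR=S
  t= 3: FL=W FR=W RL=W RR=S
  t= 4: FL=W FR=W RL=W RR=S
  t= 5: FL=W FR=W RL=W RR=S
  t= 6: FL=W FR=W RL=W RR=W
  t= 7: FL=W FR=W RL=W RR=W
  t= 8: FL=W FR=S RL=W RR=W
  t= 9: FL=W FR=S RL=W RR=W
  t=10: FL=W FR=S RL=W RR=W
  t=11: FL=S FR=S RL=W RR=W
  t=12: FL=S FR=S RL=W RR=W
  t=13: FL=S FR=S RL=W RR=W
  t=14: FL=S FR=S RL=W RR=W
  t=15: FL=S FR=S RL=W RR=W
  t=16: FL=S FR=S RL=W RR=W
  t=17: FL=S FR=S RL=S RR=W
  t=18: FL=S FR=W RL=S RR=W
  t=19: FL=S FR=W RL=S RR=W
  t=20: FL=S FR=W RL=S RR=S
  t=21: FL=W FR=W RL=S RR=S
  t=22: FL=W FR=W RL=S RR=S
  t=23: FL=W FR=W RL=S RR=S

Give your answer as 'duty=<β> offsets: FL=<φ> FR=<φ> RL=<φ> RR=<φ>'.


duty β = stance ticks per leg = 10
FL: stance ticks = 10; W→S at t=11 → φ=13
FR: stance ticks = 10; W→S at t=8 → φ=16
RL: stance ticks = 10; W→S at t=17 → φ=7
RR: stance ticks = 10; W→S at t=20 → φ=4

duty=10 offsets: FL=13 FR=16 RL=7 RR=4


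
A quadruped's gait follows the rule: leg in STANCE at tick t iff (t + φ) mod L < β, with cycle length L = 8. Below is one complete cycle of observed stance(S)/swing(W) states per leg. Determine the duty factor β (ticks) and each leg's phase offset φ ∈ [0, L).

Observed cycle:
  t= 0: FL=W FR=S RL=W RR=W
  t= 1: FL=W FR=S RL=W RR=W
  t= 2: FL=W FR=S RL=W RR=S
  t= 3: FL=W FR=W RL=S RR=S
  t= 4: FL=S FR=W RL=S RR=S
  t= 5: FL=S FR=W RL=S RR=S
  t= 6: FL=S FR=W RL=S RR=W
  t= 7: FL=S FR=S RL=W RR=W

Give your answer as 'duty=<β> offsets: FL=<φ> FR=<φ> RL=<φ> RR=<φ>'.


duty=4 offsets: FL=4 FR=1 RL=5 RR=6

duty β = stance ticks per leg = 4
FL: stance ticks = 4; W→S at t=4 → φ=4
FR: stance ticks = 4; W→S at t=7 → φ=1
RL: stance ticks = 4; W→S at t=3 → φ=5
RR: stance ticks = 4; W→S at t=2 → φ=6


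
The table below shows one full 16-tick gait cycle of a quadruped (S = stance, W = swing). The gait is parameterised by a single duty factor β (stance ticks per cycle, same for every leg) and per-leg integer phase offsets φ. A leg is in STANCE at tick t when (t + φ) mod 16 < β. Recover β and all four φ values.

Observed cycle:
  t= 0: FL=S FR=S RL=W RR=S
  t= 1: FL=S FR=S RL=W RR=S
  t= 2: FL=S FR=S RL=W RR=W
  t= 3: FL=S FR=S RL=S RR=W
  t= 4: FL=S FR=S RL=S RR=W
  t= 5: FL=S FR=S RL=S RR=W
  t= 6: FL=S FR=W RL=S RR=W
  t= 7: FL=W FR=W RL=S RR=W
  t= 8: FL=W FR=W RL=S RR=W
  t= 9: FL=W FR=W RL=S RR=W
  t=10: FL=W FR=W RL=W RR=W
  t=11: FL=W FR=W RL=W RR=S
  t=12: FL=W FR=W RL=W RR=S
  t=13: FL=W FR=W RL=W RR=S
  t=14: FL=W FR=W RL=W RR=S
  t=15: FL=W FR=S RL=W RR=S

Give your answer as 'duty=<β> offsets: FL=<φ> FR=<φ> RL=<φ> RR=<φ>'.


duty β = stance ticks per leg = 7
FL: stance ticks = 7; W→S at t=0 → φ=0
FR: stance ticks = 7; W→S at t=15 → φ=1
RL: stance ticks = 7; W→S at t=3 → φ=13
RR: stance ticks = 7; W→S at t=11 → φ=5

duty=7 offsets: FL=0 FR=1 RL=13 RR=5


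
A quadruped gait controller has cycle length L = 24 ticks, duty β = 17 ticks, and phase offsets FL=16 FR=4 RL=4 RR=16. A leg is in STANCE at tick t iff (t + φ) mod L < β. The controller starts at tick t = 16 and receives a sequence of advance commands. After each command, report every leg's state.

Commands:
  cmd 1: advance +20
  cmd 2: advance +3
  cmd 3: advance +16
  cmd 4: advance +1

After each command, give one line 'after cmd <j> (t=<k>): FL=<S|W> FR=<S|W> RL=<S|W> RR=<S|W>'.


start t=16: FL=S FR=W RL=W RR=S
cmd 1: advance +20 → t=36, phase=(4,16,16,4) → FL=S FR=S RL=S RR=S
cmd 2: advance +3 → t=39, phase=(7,19,19,7) → FL=S FR=W RL=W RR=S
cmd 3: advance +16 → t=55, phase=(23,11,11,23) → FL=W FR=S RL=S RR=W
cmd 4: advance +1 → t=56, phase=(0,12,12,0) → FL=S FR=S RL=S RR=S

after cmd 1 (t=36): FL=S FR=S RL=S RR=S
after cmd 2 (t=39): FL=S FR=W RL=W RR=S
after cmd 3 (t=55): FL=W FR=S RL=S RR=W
after cmd 4 (t=56): FL=S FR=S RL=S RR=S


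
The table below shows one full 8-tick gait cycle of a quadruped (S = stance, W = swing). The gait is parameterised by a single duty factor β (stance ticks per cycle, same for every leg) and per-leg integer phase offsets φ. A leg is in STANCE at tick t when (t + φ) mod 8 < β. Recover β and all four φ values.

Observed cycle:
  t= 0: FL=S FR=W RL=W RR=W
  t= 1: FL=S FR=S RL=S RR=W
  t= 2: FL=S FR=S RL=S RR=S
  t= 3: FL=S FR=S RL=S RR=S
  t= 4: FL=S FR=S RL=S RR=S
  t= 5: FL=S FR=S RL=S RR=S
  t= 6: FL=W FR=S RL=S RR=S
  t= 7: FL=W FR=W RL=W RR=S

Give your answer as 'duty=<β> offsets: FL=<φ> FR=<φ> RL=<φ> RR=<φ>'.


duty=6 offsets: FL=0 FR=7 RL=7 RR=6

duty β = stance ticks per leg = 6
FL: stance ticks = 6; W→S at t=0 → φ=0
FR: stance ticks = 6; W→S at t=1 → φ=7
RL: stance ticks = 6; W→S at t=1 → φ=7
RR: stance ticks = 6; W→S at t=2 → φ=6


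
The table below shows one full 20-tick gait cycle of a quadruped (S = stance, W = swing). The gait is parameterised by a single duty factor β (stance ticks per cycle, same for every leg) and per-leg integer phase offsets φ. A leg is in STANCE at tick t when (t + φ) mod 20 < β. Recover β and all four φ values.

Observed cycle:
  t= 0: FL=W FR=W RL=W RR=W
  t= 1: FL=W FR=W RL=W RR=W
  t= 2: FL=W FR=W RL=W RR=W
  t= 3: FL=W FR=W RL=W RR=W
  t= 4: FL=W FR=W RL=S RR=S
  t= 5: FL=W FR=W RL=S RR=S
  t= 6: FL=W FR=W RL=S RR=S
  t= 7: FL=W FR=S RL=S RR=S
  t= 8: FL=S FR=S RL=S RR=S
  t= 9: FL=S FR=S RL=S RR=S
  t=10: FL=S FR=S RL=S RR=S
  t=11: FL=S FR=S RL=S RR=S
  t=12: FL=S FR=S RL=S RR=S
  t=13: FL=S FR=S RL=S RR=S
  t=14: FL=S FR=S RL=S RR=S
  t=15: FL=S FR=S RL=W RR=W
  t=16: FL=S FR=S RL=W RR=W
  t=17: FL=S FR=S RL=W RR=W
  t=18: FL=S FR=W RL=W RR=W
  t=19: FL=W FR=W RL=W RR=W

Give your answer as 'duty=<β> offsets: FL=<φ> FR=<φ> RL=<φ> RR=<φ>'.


duty=11 offsets: FL=12 FR=13 RL=16 RR=16

duty β = stance ticks per leg = 11
FL: stance ticks = 11; W→S at t=8 → φ=12
FR: stance ticks = 11; W→S at t=7 → φ=13
RL: stance ticks = 11; W→S at t=4 → φ=16
RR: stance ticks = 11; W→S at t=4 → φ=16


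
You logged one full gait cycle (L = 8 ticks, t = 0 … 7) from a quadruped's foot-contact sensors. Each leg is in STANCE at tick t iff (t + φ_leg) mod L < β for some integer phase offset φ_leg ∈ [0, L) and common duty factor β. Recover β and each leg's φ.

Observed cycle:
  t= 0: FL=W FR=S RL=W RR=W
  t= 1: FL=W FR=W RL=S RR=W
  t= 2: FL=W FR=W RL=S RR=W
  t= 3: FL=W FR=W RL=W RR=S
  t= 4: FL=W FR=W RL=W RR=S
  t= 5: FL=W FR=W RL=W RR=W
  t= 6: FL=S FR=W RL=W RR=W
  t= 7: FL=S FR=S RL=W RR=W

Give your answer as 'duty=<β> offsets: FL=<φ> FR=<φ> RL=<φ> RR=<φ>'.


duty β = stance ticks per leg = 2
FL: stance ticks = 2; W→S at t=6 → φ=2
FR: stance ticks = 2; W→S at t=7 → φ=1
RL: stance ticks = 2; W→S at t=1 → φ=7
RR: stance ticks = 2; W→S at t=3 → φ=5

duty=2 offsets: FL=2 FR=1 RL=7 RR=5


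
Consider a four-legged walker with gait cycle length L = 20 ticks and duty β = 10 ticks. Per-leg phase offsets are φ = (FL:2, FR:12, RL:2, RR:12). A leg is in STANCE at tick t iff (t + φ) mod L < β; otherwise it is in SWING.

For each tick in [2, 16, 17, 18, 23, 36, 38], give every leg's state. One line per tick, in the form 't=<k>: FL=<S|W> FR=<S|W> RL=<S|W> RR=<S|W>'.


t=2: FL=S FR=W RL=S RR=W
t=16: FL=W FR=S RL=W RR=S
t=17: FL=W FR=S RL=W RR=S
t=18: FL=S FR=W RL=S RR=W
t=23: FL=S FR=W RL=S RR=W
t=36: FL=W FR=S RL=W RR=S
t=38: FL=S FR=W RL=S RR=W

t=2: phase=(4,14,4,14) vs β=10 → FL=S FR=W RL=S RR=W
t=16: phase=(18,8,18,8) vs β=10 → FL=W FR=S RL=W RR=S
t=17: phase=(19,9,19,9) vs β=10 → FL=W FR=S RL=W RR=S
t=18: phase=(0,10,0,10) vs β=10 → FL=S FR=W RL=S RR=W
t=23: phase=(5,15,5,15) vs β=10 → FL=S FR=W RL=S RR=W
t=36: phase=(18,8,18,8) vs β=10 → FL=W FR=S RL=W RR=S
t=38: phase=(0,10,0,10) vs β=10 → FL=S FR=W RL=S RR=W


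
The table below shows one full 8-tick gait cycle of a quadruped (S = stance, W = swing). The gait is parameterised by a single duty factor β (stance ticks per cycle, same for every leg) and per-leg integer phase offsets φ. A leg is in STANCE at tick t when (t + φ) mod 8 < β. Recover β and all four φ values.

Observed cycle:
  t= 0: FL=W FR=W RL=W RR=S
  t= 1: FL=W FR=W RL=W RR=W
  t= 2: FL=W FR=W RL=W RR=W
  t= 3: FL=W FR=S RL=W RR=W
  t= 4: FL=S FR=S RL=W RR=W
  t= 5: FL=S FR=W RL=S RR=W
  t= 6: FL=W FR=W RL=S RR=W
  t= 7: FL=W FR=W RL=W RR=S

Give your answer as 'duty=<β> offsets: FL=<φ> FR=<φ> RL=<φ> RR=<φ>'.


duty=2 offsets: FL=4 FR=5 RL=3 RR=1

duty β = stance ticks per leg = 2
FL: stance ticks = 2; W→S at t=4 → φ=4
FR: stance ticks = 2; W→S at t=3 → φ=5
RL: stance ticks = 2; W→S at t=5 → φ=3
RR: stance ticks = 2; W→S at t=7 → φ=1


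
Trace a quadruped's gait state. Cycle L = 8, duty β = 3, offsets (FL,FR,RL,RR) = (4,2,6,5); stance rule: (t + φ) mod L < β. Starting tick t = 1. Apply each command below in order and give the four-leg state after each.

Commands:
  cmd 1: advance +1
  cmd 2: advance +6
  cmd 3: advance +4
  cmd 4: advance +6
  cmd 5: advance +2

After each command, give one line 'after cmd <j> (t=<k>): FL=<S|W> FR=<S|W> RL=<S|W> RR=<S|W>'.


after cmd 1 (t=2): FL=W FR=W RL=S RR=W
after cmd 2 (t=8): FL=W FR=S RL=W RR=W
after cmd 3 (t=12): FL=S FR=W RL=S RR=S
after cmd 4 (t=18): FL=W FR=W RL=S RR=W
after cmd 5 (t=20): FL=S FR=W RL=S RR=S

start t=1: FL=W FR=W RL=W RR=W
cmd 1: advance +1 → t=2, phase=(6,4,0,7) → FL=W FR=W RL=S RR=W
cmd 2: advance +6 → t=8, phase=(4,2,6,5) → FL=W FR=S RL=W RR=W
cmd 3: advance +4 → t=12, phase=(0,6,2,1) → FL=S FR=W RL=S RR=S
cmd 4: advance +6 → t=18, phase=(6,4,0,7) → FL=W FR=W RL=S RR=W
cmd 5: advance +2 → t=20, phase=(0,6,2,1) → FL=S FR=W RL=S RR=S
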